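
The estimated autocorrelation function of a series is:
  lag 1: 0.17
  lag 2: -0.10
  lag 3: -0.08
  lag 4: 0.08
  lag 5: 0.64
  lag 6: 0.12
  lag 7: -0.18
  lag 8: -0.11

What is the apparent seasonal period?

The largest autocorrelation is r_5 = 0.64; the remaining lags stay at or below 0.17.
The dominant spike at lag 5 indicates a seasonal period of 5.

5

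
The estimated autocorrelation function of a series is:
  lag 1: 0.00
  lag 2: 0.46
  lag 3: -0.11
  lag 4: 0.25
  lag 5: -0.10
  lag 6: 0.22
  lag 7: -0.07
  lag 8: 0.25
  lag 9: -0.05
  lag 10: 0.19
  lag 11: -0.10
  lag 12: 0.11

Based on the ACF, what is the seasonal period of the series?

The largest autocorrelation is r_2 = 0.46, with weaker echoes at lags 4 (0.25), 6 (0.22), 8 (0.25) and 10 (0.19); the remaining lags stay at or below 0.11.
The dominant spike at lag 2 indicates a seasonal period of 2.

2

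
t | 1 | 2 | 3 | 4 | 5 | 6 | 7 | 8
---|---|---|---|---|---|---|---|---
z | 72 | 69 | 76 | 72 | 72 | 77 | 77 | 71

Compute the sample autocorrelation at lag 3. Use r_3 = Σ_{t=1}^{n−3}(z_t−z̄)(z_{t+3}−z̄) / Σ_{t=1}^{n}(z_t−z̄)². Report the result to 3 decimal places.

Mean z̄ = (72 + 69 + 76 + 72 + 72 + 77 + 77 + 71)/8 = 73.2500
Numerator Σ_{t=1}^{5}(z_t−z̄)(z_{t+3}−z̄) = 15.3125
Denominator Σ(z_t−z̄)² = 63.5000
r_3 = 15.3125 / 63.5000 = 0.241

0.241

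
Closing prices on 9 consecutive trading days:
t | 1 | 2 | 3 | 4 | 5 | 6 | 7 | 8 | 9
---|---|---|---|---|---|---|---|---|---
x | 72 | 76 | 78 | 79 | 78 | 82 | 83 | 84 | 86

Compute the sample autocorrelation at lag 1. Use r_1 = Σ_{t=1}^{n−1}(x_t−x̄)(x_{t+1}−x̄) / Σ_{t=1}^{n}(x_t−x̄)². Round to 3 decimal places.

Mean x̄ = (72 + 76 + 78 + 79 + 78 + 82 + 83 + 84 + 86)/9 = 79.7778
Numerator Σ_{t=1}^{8}(x_t−x̄)(x_{t+1}−x̄) = 81.9506
Denominator Σ(x_t−x̄)² = 153.5556
r_1 = 81.9506 / 153.5556 = 0.534

0.534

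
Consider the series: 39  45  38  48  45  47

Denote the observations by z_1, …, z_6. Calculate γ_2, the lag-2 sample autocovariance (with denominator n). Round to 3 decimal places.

Mean z̄ = (39 + 45 + 38 + 48 + 45 + 47)/6 = 43.6667
Σ_{t=1}^{4}(z_t−z̄)(z_{t+2}−z̄) = 39.1111
γ_2 = 39.1111 / 6 = 6.519

6.519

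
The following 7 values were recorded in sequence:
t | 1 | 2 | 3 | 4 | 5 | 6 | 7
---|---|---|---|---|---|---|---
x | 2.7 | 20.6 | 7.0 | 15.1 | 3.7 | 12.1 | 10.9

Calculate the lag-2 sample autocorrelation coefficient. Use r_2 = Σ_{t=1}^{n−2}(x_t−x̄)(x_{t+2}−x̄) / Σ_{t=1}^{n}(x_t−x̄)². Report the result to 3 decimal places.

Mean x̄ = (2.7 + 20.6 + 7.0 + 15.1 + 3.7 + 12.1 + 10.9)/7 = 10.3000
Numerator Σ_{t=1}^{5}(x_t−x̄)(x_{t+2}−x̄) = 100.9800
Denominator Σ(x_t−x̄)² = 244.9400
r_2 = 100.9800 / 244.9400 = 0.412

0.412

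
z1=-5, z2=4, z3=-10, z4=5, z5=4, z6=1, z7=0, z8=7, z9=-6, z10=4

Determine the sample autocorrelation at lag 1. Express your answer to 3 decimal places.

Mean z̄ = (-5 + 4 − 10 + 5 + 4 + 1 + 0 + 7 − 6 + 4)/10 = 0.4000
Numerator Σ_{t=1}^{9}(z_t−z̄)(z_{t+1}−z̄) = -154.1600
Denominator Σ(z_t−z̄)² = 282.4000
r_1 = -154.1600 / 282.4000 = -0.546

-0.546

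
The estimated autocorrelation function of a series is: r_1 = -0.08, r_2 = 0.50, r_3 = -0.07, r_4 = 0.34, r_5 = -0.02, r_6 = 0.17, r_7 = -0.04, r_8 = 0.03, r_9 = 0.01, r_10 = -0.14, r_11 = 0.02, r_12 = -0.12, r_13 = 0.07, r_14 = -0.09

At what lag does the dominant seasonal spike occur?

2

The largest autocorrelation is r_2 = 0.50, with weaker echoes at lags 4 (0.34) and 6 (0.17); the remaining lags stay at or below 0.07.
The dominant spike at lag 2 indicates a seasonal period of 2.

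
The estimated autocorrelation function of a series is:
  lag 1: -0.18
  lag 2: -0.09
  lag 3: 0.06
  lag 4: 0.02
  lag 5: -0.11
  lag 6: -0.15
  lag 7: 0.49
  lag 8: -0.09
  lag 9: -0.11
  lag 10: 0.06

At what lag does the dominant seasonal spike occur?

7

The largest autocorrelation is r_7 = 0.49; the remaining lags stay at or below 0.06.
The dominant spike at lag 7 indicates a seasonal period of 7.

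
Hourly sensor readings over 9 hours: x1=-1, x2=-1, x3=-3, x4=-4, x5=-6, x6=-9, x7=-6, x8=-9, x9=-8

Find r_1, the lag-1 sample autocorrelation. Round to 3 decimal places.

0.607

Mean x̄ = (-1 − 1 − 3 − 4 − 6 − 9 − 6 − 9 − 8)/9 = -5.2222
Numerator Σ_{t=1}^{8}(x_t−x̄)(x_{t+1}−x̄) = 48.2840
Denominator Σ(x_t−x̄)² = 79.5556
r_1 = 48.2840 / 79.5556 = 0.607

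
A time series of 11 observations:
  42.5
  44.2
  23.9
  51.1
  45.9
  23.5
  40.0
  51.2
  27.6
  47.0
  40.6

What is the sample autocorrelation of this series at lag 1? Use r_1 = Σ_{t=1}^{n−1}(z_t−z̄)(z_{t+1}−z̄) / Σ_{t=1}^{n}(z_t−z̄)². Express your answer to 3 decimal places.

-0.471

Mean z̄ = (42.5 + 44.2 + 23.9 + 51.1 + 45.9 + 23.5 + 40.0 + 51.2 + 27.6 + 47.0 + 40.6)/11 = 39.7727
Numerator Σ_{t=1}^{10}(z_t−z̄)(z_{t+1}−z̄) = -490.4944
Denominator Σ(z_t−z̄)² = 1041.3618
r_1 = -490.4944 / 1041.3618 = -0.471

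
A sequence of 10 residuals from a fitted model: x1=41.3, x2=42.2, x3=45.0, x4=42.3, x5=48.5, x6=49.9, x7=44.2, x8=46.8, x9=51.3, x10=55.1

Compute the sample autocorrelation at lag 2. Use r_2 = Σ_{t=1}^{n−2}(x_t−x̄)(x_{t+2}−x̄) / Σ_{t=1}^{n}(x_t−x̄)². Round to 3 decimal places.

-0.017

Mean x̄ = (41.3 + 42.2 + 45.0 + 42.3 + 48.5 + 49.9 + 44.2 + 46.8 + 51.3 + 55.1)/10 = 46.6600
Numerator Σ_{t=1}^{8}(x_t−x̄)(x_{t+2}−x̄) = -3.1432
Denominator Σ(x_t−x̄)² = 183.1040
r_2 = -3.1432 / 183.1040 = -0.017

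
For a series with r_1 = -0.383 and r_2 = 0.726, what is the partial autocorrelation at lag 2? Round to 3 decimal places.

0.679

φ_{22} = (r_2 − r_1²) / (1 − r_1²)
r_1² = (-0.383)² = 0.146689
Numerator = 0.726 − 0.1467 = 0.5793; denominator = 1 − 0.1467 = 0.8533
φ_{22} = 0.5793 / 0.8533 = 0.679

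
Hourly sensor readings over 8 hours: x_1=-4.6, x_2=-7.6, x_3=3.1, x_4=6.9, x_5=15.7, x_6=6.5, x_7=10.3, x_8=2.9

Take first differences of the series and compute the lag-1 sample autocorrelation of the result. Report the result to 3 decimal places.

-0.339

First differences Δx: -3.0, 10.7, 3.8, 8.8, -9.2, 3.8, -7.4
Mean of differences = 1.0714
Numerator Σ(Δx_t−Δx̄)(Δx_{t+1}−Δx̄) = -122.3665
Denominator Σ(Δx_t−Δx̄)² = 361.1743
r_1(Δx) = -122.3665 / 361.1743 = -0.339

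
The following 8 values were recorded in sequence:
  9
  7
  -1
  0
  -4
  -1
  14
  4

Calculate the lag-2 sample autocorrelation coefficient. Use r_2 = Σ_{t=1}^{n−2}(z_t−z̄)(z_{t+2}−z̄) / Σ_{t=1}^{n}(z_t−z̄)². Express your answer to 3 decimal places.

Mean z̄ = (9 + 7 − 1 + 0 − 4 − 1 + 14 + 4)/8 = 3.5000
Deviations from mean: 5.5000, 3.5000, -4.5000, -3.5000, -7.5000, -4.5000, 10.5000, 0.5000
Σ(z_t−z̄)(z_{t+2}−z̄) = (-24.7500) + (-12.2500) + (33.7500) + (15.7500) + (-78.7500) + (-2.2500) = -68.5000
Denominator Σ(z_t−z̄)² = 262.0000
r_2 = -68.5000 / 262.0000 = -0.261

-0.261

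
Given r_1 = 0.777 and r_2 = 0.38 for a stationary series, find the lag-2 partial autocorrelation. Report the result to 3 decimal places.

φ_{22} = (r_2 − r_1²) / (1 − r_1²)
r_1² = (0.777)² = 0.603729
Numerator = 0.38 − 0.6037 = -0.2237; denominator = 1 − 0.6037 = 0.3963
φ_{22} = -0.2237 / 0.3963 = -0.565

-0.565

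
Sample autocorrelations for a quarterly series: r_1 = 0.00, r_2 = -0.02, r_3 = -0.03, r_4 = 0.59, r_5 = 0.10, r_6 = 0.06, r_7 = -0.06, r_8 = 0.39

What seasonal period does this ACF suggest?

The largest autocorrelation is r_4 = 0.59, with a weaker echo at lag 8 (0.39); the remaining lags stay at or below 0.10.
The dominant spike at lag 4 indicates a seasonal period of 4.

4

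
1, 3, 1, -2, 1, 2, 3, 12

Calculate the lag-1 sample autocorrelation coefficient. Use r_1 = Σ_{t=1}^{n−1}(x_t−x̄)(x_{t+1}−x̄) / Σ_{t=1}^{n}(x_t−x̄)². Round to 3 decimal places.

0.154

Mean x̄ = (1 + 3 + 1 − 2 + 1 + 2 + 3 + 12)/8 = 2.6250
Deviations from mean: -1.6250, 0.3750, -1.6250, -4.6250, -1.6250, -0.6250, 0.3750, 9.3750
Σ(x_t−x̄)(x_{t+1}−x̄) = (-0.6094) + (-0.6094) + (7.5156) + (7.5156) + (1.0156) + (-0.2344) + (3.5156) = 18.1094
Denominator Σ(x_t−x̄)² = 117.8750
r_1 = 18.1094 / 117.8750 = 0.154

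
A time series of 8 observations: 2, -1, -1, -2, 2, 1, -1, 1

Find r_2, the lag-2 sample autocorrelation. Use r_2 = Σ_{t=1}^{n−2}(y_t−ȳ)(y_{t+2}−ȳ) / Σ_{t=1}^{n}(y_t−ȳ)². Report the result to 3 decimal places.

-0.298

Mean ȳ = (2 − 1 − 1 − 2 + 2 + 1 − 1 + 1)/8 = 0.1250
Deviations from mean: 1.8750, -1.1250, -1.1250, -2.1250, 1.8750, 0.8750, -1.1250, 0.8750
Σ(y_t−ȳ)(y_{t+2}−ȳ) = (-2.1094) + (2.3906) + (-2.1094) + (-1.8594) + (-2.1094) + (0.7656) = -5.0313
Denominator Σ(y_t−ȳ)² = 16.8750
r_2 = -5.0313 / 16.8750 = -0.298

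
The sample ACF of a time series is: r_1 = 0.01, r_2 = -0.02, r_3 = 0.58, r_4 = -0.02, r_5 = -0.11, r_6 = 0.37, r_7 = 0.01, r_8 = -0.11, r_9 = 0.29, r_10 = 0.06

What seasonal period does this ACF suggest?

3

The largest autocorrelation is r_3 = 0.58, with weaker echoes at lags 6 (0.37) and 9 (0.29); the remaining lags stay at or below 0.06.
The dominant spike at lag 3 indicates a seasonal period of 3.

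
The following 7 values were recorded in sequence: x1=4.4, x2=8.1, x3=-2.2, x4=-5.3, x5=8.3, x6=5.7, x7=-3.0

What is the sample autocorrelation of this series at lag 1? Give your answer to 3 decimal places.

Mean x̄ = (4.4 + 8.1 − 2.2 − 5.3 + 8.3 + 5.7 − 3.0)/7 = 2.2857
Deviations from mean: 2.1143, 5.8143, -4.4857, -7.5857, 6.0143, 3.4143, -5.2857
Σ(x_t−x̄)(x_{t+1}−x̄) = (12.2931) + (-26.0812) + (34.0273) + (-45.6227) + (20.5345) + (-18.0469) = -22.8959
Denominator Σ(x_t−x̄)² = 191.7086
r_1 = -22.8959 / 191.7086 = -0.119

-0.119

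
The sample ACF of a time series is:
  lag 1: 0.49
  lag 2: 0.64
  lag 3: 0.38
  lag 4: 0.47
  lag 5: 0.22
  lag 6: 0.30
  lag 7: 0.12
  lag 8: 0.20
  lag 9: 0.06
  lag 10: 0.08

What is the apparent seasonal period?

The largest autocorrelation is r_2 = 0.64; the remaining lags stay at or below 0.49.
The dominant spike at lag 2 indicates a seasonal period of 2.

2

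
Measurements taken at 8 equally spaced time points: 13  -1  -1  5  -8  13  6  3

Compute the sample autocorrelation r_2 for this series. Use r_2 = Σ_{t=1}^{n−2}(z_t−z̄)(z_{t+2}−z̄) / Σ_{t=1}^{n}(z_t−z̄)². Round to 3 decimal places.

-0.044

Mean z̄ = (13 − 1 − 1 + 5 − 8 + 13 + 6 + 3)/8 = 3.7500
Deviations from mean: 9.2500, -4.7500, -4.7500, 1.2500, -11.7500, 9.2500, 2.2500, -0.7500
Numerator Σ_{t=1}^{6}(z_t−z̄)(z_{t+2}−z̄) = -15.8750
Denominator Σ(z_t−z̄)² = 361.5000
r_2 = -15.8750 / 361.5000 = -0.044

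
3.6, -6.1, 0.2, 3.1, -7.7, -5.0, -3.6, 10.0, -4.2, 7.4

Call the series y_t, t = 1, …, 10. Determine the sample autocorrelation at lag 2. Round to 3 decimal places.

0.094

Mean ȳ = (3.6 − 6.1 + 0.2 + 3.1 − 7.7 − 5.0 − 3.6 + 10.0 − 4.2 + 7.4)/10 = -0.2300
Numerator Σ_{t=1}^{8}(y_t−ȳ)(y_{t+2}−ȳ) = 30.8142
Denominator Σ(y_t−ȳ)² = 328.9410
r_2 = 30.8142 / 328.9410 = 0.094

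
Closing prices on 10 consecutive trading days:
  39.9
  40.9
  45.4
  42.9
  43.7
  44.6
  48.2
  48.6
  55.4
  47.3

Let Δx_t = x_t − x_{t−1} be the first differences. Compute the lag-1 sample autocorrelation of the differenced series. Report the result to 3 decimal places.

-0.462

First differences Δx: 1.0, 4.5, -2.5, 0.8, 0.9, 3.6, 0.4, 6.8, -8.1
Mean of differences = 0.8222
Numerator Σ(Δx_t−Δx̄)(Δx_{t+1}−Δx̄) = -68.3083
Denominator Σ(Δx_t−Δx̄)² = 147.8356
r_1(Δx) = -68.3083 / 147.8356 = -0.462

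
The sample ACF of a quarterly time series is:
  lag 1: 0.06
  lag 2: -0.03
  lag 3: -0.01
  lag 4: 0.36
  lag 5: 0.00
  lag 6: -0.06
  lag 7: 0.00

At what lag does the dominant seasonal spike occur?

4

The largest autocorrelation is r_4 = 0.36; the remaining lags stay at or below 0.06.
The dominant spike at lag 4 indicates a seasonal period of 4.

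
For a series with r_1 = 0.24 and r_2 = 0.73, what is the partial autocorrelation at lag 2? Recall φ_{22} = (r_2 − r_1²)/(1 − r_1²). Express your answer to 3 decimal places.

φ_{22} = (r_2 − r_1²) / (1 − r_1²)
r_1² = (0.24)² = 0.0576
Numerator = 0.73 − 0.0576 = 0.6724; denominator = 1 − 0.0576 = 0.9424
φ_{22} = 0.6724 / 0.9424 = 0.713

0.713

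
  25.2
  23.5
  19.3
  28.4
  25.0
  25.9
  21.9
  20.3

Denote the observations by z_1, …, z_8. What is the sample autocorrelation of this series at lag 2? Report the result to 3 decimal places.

Mean z̄ = (25.2 + 23.5 + 19.3 + 28.4 + 25.0 + 25.9 + 21.9 + 20.3)/8 = 23.6875
Deviations from mean: 1.5125, -0.1875, -4.3875, 4.7125, 1.3125, 2.2125, -1.7875, -3.3875
Σ(z_t−z̄)(z_{t+2}−z̄) = (-6.6361) + (-0.8836) + (-5.7586) + (10.4264) + (-2.3461) + (-7.4948) = -12.6928
Denominator Σ(z_t−z̄)² = 65.0688
r_2 = -12.6928 / 65.0688 = -0.195

-0.195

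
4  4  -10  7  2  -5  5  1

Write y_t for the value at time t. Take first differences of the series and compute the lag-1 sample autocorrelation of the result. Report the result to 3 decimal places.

-0.590

First differences Δy: 0, -14, 17, -5, -7, 10, -4
Mean of differences = -0.4286
Numerator Σ(Δy_t−Δȳ)(Δy_{t+1}−Δȳ) = -397.7551
Denominator Σ(Δy_t−Δȳ)² = 673.7143
r_1(Δy) = -397.7551 / 673.7143 = -0.590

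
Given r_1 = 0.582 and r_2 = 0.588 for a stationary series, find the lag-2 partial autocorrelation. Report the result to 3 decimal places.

0.377

φ_{22} = (r_2 − r_1²) / (1 − r_1²)
r_1² = (0.582)² = 0.338724
Numerator = 0.588 − 0.3387 = 0.2493; denominator = 1 − 0.3387 = 0.6613
φ_{22} = 0.2493 / 0.6613 = 0.377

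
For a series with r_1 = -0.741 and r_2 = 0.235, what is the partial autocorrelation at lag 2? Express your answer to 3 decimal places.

-0.697

φ_{22} = (r_2 − r_1²) / (1 − r_1²)
r_1² = (-0.741)² = 0.549081
Numerator = 0.235 − 0.5491 = -0.3141; denominator = 1 − 0.5491 = 0.4509
φ_{22} = -0.3141 / 0.4509 = -0.697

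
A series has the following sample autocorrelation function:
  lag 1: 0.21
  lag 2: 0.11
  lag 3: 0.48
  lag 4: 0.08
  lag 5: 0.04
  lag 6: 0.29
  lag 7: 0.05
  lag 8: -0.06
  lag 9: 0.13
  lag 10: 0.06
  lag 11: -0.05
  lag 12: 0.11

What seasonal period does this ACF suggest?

The largest autocorrelation is r_3 = 0.48, with a weaker echo at lag 6 (0.29); the remaining lags stay at or below 0.21. The elevated value at lag 1 (0.21), dropping to 0.11 at lag 2, reflects decaying short-term dependence rather than seasonality.
The dominant spike at lag 3 indicates a seasonal period of 3.

3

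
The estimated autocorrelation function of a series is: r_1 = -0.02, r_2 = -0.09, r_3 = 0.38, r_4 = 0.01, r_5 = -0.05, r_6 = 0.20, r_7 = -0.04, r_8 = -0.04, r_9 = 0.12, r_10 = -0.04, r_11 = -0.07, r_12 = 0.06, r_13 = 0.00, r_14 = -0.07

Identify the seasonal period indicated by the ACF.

The largest autocorrelation is r_3 = 0.38, with a weaker echo at lag 6 (0.20); the remaining lags stay at or below 0.12.
The dominant spike at lag 3 indicates a seasonal period of 3.

3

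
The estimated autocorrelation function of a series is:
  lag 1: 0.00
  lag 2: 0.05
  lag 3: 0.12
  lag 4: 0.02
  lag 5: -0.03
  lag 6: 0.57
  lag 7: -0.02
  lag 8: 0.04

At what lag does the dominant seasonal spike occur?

The largest autocorrelation is r_6 = 0.57; the remaining lags stay at or below 0.12.
The dominant spike at lag 6 indicates a seasonal period of 6.

6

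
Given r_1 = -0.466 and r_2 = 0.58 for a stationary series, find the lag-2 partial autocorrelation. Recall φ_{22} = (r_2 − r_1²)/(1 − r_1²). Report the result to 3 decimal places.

0.463

φ_{22} = (r_2 − r_1²) / (1 − r_1²)
r_1² = (-0.466)² = 0.217156
Numerator = 0.58 − 0.2172 = 0.3628; denominator = 1 − 0.2172 = 0.7828
φ_{22} = 0.3628 / 0.7828 = 0.463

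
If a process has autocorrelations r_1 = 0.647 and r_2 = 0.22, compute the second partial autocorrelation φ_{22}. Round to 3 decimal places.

φ_{22} = (r_2 − r_1²) / (1 − r_1²)
r_1² = (0.647)² = 0.418609
Numerator = 0.22 − 0.4186 = -0.1986; denominator = 1 − 0.4186 = 0.5814
φ_{22} = -0.1986 / 0.5814 = -0.342

-0.342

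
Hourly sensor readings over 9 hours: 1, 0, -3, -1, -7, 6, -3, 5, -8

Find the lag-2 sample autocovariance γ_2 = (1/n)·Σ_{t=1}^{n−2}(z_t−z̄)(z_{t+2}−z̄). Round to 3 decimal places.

Mean z̄ = (1 + 0 − 3 − 1 − 7 + 6 − 3 + 5 − 8)/9 = -1.1111
Σ_{t=1}^{7}(z_t−z̄)(z_{t+2}−z̄) = 75.6420
γ_2 = 75.6420 / 9 = 8.405

8.405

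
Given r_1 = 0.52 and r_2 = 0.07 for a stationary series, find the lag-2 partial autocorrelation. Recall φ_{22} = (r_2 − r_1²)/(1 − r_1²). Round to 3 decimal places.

φ_{22} = (r_2 − r_1²) / (1 − r_1²)
r_1² = (0.52)² = 0.2704
Numerator = 0.07 − 0.2704 = -0.2004; denominator = 1 − 0.2704 = 0.7296
φ_{22} = -0.2004 / 0.7296 = -0.275

-0.275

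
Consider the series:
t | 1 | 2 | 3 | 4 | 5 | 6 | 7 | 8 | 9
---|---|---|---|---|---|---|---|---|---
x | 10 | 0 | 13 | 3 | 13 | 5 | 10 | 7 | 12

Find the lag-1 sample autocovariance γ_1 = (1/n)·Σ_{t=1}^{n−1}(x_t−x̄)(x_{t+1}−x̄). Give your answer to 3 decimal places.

-14.717

Mean x̄ = (10 + 0 + 13 + 3 + 13 + 5 + 10 + 7 + 12)/9 = 8.1111
Σ_{t=1}^{8}(x_t−x̄)(x_{t+1}−x̄) = -132.4568
γ_1 = -132.4568 / 9 = -14.717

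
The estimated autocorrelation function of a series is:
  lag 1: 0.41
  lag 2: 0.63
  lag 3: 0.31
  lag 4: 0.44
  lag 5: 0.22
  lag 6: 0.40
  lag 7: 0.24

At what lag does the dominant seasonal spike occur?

2

The largest autocorrelation is r_2 = 0.63, with a weaker echo at lag 4 (0.44); the remaining lags stay at or below 0.41.
The dominant spike at lag 2 indicates a seasonal period of 2.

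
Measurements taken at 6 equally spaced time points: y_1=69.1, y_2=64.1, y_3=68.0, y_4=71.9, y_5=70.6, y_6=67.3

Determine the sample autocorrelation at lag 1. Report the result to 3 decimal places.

0.066

Mean ȳ = (69.1 + 64.1 + 68.0 + 71.9 + 70.6 + 67.3)/6 = 68.5000
Deviations from mean: 0.6000, -4.4000, -0.5000, 3.4000, 2.1000, -1.2000
Numerator Σ_{t=1}^{5}(y_t−ȳ)(y_{t+1}−ȳ) = 2.4800
Denominator Σ(y_t−ȳ)² = 37.3800
r_1 = 2.4800 / 37.3800 = 0.066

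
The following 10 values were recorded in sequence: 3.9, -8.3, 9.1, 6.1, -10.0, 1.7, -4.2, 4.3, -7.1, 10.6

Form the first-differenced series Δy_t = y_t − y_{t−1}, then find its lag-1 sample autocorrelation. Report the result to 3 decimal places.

-0.588

First differences Δy: -12.2, 17.4, -3.0, -16.1, 11.7, -5.9, 8.5, -11.4, 17.7
Mean of differences = 0.7444
Numerator Σ(Δy_t−Δȳ)(Δy_{t+1}−Δȳ) = -823.8575
Denominator Σ(Δy_t−Δȳ)² = 1402.0222
r_1(Δy) = -823.8575 / 1402.0222 = -0.588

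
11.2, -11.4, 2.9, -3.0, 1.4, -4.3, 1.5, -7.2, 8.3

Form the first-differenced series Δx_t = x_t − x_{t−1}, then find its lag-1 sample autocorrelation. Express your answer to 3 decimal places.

First differences Δx: -22.6, 14.3, -5.9, 4.4, -5.7, 5.8, -8.7, 15.5
Mean of differences = -0.3625
Numerator Σ(Δx_t−Δx̄)(Δx_{t+1}−Δx̄) = -675.5689
Denominator Σ(Δx_t−Δx̄)² = 1150.4388
r_1(Δx) = -675.5689 / 1150.4388 = -0.587

-0.587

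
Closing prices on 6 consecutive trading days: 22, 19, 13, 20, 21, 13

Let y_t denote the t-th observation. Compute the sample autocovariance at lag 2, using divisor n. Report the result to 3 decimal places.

Mean ȳ = (22 + 19 + 13 + 20 + 21 + 13)/6 = 18.0000
Deviations: 4.0000, 1.0000, -5.0000, 2.0000, 3.0000, -5.0000
Σ_{t=1}^{4}(y_t−ȳ)(y_{t+2}−ȳ) = -43.0000
γ_2 = -43.0000 / 6 = -7.167

-7.167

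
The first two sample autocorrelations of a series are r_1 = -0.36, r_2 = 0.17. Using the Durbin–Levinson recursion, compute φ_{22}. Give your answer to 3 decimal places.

φ_{22} = (r_2 − r_1²) / (1 − r_1²)
r_1² = (-0.36)² = 0.1296
Numerator = 0.17 − 0.1296 = 0.0404; denominator = 1 − 0.1296 = 0.8704
φ_{22} = 0.0404 / 0.8704 = 0.046

0.046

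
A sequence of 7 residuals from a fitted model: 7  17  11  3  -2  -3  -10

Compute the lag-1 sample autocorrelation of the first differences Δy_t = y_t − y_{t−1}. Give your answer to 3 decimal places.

-0.109

First differences Δy: 10, -6, -8, -5, -1, -7
Mean of differences = -2.8333
Numerator Σ(Δy_t−Δȳ)(Δy_{t+1}−Δȳ) = -24.6944
Denominator Σ(Δy_t−Δȳ)² = 226.8333
r_1(Δy) = -24.6944 / 226.8333 = -0.109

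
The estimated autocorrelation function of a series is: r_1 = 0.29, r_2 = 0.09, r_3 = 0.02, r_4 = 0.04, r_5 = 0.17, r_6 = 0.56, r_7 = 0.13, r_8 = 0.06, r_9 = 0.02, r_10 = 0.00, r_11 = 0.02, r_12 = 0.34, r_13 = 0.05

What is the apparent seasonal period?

The largest autocorrelation is r_6 = 0.56, with a weaker echo at lag 12 (0.34); the remaining lags stay at or below 0.29. The elevated value at lag 1 (0.29), dropping to 0.09 at lag 2, reflects decaying short-term dependence rather than seasonality.
The dominant spike at lag 6 indicates a seasonal period of 6.

6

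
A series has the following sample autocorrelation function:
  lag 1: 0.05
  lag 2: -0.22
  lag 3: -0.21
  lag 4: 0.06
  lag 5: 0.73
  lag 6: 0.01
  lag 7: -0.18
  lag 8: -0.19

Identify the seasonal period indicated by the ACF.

5

The largest autocorrelation is r_5 = 0.73; the remaining lags stay at or below 0.06.
The dominant spike at lag 5 indicates a seasonal period of 5.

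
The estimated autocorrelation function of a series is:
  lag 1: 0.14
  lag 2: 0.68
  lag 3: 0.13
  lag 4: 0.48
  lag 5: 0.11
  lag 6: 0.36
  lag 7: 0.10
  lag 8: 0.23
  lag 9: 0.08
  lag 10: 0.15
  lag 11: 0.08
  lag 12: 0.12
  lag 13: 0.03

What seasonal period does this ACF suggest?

2

The largest autocorrelation is r_2 = 0.68, with weaker echoes at lags 4 (0.48), 6 (0.36), 8 (0.23) and 10 (0.15); the remaining lags stay at or below 0.14.
The dominant spike at lag 2 indicates a seasonal period of 2.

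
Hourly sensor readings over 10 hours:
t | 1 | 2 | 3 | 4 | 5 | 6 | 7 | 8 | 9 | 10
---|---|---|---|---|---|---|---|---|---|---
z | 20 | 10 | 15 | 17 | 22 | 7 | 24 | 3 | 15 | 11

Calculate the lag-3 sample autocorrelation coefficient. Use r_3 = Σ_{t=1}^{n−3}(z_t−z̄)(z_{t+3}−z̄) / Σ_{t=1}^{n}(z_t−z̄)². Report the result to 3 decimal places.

-0.302

Mean z̄ = (20 + 10 + 15 + 17 + 22 + 7 + 24 + 3 + 15 + 11)/10 = 14.4000
Σ(z_t−z̄)(z_{t+3}−z̄) = (14.5600) + (-33.4400) + (-4.4400) + (24.9600) + (-86.6400) + (-4.4400) + (-32.6400) = -122.0800
Denominator Σ(z_t−z̄)² = 404.4000
r_3 = -122.0800 / 404.4000 = -0.302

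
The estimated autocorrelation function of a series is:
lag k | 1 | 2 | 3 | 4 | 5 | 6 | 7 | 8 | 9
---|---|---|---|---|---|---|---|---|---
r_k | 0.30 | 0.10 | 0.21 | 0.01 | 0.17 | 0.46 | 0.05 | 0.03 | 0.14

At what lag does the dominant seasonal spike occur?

6

The largest autocorrelation is r_6 = 0.46; the remaining lags stay at or below 0.30. The elevated value at lag 1 (0.30), dropping to 0.10 at lag 2, reflects decaying short-term dependence rather than seasonality.
The dominant spike at lag 6 indicates a seasonal period of 6.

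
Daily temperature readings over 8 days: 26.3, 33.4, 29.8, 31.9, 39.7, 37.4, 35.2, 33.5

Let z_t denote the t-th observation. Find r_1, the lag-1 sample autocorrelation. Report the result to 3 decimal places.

Mean z̄ = (26.3 + 33.4 + 29.8 + 31.9 + 39.7 + 37.4 + 35.2 + 33.5)/8 = 33.4000
Deviations from mean: -7.1000, 0.0000, -3.6000, -1.5000, 6.3000, 4.0000, 1.8000, 0.1000
Numerator Σ_{t=1}^{7}(z_t−z̄)(z_{t+1}−z̄) = 28.5300
Denominator Σ(z_t−z̄)² = 124.5600
r_1 = 28.5300 / 124.5600 = 0.229

0.229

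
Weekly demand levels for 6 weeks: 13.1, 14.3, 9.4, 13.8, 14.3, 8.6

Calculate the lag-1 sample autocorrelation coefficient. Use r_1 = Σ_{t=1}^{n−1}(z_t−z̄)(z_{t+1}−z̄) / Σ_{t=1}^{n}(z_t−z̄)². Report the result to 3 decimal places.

-0.389

Mean z̄ = (13.1 + 14.3 + 9.4 + 13.8 + 14.3 + 8.6)/6 = 12.2500
Σ(z_t−z̄)(z_{t+1}−z̄) = (1.7425) + (-5.8425) + (-4.4175) + (3.1775) + (-7.4825) = -12.8225
Denominator Σ(z_t−z̄)² = 32.9750
r_1 = -12.8225 / 32.9750 = -0.389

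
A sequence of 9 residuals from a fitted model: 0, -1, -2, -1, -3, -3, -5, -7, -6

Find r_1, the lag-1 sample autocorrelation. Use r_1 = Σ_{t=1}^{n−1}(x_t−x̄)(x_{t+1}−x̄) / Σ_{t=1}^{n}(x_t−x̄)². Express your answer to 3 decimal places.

0.637

Mean x̄ = (0 − 1 − 2 − 1 − 3 − 3 − 5 − 7 − 6)/9 = -3.1111
Numerator Σ_{t=1}^{8}(x_t−x̄)(x_{t+1}−x̄) = 29.8765
Denominator Σ(x_t−x̄)² = 46.8889
r_1 = 29.8765 / 46.8889 = 0.637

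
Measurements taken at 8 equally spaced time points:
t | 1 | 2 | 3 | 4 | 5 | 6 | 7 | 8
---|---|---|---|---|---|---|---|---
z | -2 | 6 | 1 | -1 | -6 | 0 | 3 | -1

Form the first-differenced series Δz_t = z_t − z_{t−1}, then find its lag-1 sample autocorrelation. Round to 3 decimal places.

-0.244

First differences Δz: 8, -5, -2, -5, 6, 3, -4
Mean of differences = 0.1429
Numerator Σ(Δz_t−Δz̄)(Δz_{t+1}−Δz̄) = -43.5918
Denominator Σ(Δz_t−Δz̄)² = 178.8571
r_1(Δz) = -43.5918 / 178.8571 = -0.244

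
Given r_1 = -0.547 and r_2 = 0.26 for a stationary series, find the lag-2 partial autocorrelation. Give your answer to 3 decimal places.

φ_{22} = (r_2 − r_1²) / (1 − r_1²)
r_1² = (-0.547)² = 0.299209
Numerator = 0.26 − 0.2992 = -0.0392; denominator = 1 − 0.2992 = 0.7008
φ_{22} = -0.0392 / 0.7008 = -0.056

-0.056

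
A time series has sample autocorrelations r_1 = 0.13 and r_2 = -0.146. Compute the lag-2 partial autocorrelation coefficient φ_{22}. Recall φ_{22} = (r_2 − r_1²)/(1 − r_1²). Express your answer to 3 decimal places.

φ_{22} = (r_2 − r_1²) / (1 − r_1²)
r_1² = (0.13)² = 0.0169
Numerator = -0.146 − 0.0169 = -0.1629; denominator = 1 − 0.0169 = 0.9831
φ_{22} = -0.1629 / 0.9831 = -0.166

-0.166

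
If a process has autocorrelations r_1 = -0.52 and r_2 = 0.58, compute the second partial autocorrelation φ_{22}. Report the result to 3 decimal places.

0.424

φ_{22} = (r_2 − r_1²) / (1 − r_1²)
r_1² = (-0.52)² = 0.2704
Numerator = 0.58 − 0.2704 = 0.3096; denominator = 1 − 0.2704 = 0.7296
φ_{22} = 0.3096 / 0.7296 = 0.424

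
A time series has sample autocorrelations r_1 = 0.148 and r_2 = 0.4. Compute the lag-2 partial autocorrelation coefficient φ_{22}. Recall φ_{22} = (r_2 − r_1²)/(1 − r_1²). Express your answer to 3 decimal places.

φ_{22} = (r_2 − r_1²) / (1 − r_1²)
r_1² = (0.148)² = 0.021904
Numerator = 0.4 − 0.0219 = 0.3781; denominator = 1 − 0.0219 = 0.9781
φ_{22} = 0.3781 / 0.9781 = 0.387

0.387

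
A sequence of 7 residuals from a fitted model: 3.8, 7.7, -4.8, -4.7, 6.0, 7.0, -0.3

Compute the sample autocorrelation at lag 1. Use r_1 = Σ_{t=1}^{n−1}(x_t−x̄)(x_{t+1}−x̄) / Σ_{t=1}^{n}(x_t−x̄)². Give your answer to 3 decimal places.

Mean x̄ = (3.8 + 7.7 − 4.8 − 4.7 + 6.0 + 7.0 − 0.3)/7 = 2.1000
Deviations from mean: 1.7000, 5.6000, -6.9000, -6.8000, 3.9000, 4.9000, -2.4000
Numerator Σ_{t=1}^{6}(x_t−x̄)(x_{t+1}−x̄) = -1.3700
Denominator Σ(x_t−x̄)² = 173.0800
r_1 = -1.3700 / 173.0800 = -0.008

-0.008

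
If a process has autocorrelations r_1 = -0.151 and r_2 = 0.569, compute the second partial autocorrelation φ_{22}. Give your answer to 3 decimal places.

0.559

φ_{22} = (r_2 − r_1²) / (1 − r_1²)
r_1² = (-0.151)² = 0.022801
Numerator = 0.569 − 0.0228 = 0.5462; denominator = 1 − 0.0228 = 0.9772
φ_{22} = 0.5462 / 0.9772 = 0.559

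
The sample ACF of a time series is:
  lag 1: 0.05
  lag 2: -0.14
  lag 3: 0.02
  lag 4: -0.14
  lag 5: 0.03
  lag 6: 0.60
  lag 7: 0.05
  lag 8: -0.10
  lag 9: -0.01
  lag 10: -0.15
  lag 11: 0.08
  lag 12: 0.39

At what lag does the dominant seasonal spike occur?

The largest autocorrelation is r_6 = 0.60, with a weaker echo at lag 12 (0.39); the remaining lags stay at or below 0.08.
The dominant spike at lag 6 indicates a seasonal period of 6.

6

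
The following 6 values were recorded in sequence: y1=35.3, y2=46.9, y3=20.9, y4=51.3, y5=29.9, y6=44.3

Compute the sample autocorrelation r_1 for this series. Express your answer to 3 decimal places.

Mean ȳ = (35.3 + 46.9 + 20.9 + 51.3 + 29.9 + 44.3)/6 = 38.1000
Numerator Σ_{t=1}^{5}(y_t−ȳ)(y_{t+1}−ȳ) = -562.1200
Denominator Σ(y_t−ȳ)² = 661.0400
r_1 = -562.1200 / 661.0400 = -0.850

-0.850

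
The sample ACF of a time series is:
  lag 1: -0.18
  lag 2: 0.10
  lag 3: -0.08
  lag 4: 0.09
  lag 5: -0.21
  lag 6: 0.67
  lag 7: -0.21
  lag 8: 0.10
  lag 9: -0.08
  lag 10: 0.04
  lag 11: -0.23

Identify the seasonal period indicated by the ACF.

The largest autocorrelation is r_6 = 0.67; the remaining lags stay at or below 0.10.
The dominant spike at lag 6 indicates a seasonal period of 6.

6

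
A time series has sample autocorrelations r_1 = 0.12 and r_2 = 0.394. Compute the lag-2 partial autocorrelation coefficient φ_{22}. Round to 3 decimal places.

φ_{22} = (r_2 − r_1²) / (1 − r_1²)
r_1² = (0.12)² = 0.0144
Numerator = 0.394 − 0.0144 = 0.3796; denominator = 1 − 0.0144 = 0.9856
φ_{22} = 0.3796 / 0.9856 = 0.385

0.385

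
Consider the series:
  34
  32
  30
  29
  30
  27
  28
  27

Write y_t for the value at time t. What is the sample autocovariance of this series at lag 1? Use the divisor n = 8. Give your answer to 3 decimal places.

Mean ȳ = (34 + 32 + 30 + 29 + 30 + 27 + 28 + 27)/8 = 29.6250
Σ_{t=1}^{7}(y_t−ȳ)(y_{t+1}−ȳ) = 18.3594
γ_1 = 18.3594 / 8 = 2.295

2.295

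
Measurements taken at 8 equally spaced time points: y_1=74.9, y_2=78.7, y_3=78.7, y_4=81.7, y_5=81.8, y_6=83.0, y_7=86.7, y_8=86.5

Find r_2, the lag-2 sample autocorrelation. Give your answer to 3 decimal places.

Mean ȳ = (74.9 + 78.7 + 78.7 + 81.7 + 81.8 + 83.0 + 86.7 + 86.5)/8 = 81.5000
Deviations from mean: -6.6000, -2.8000, -2.8000, 0.2000, 0.3000, 1.5000, 5.2000, 5.0000
Numerator Σ_{t=1}^{6}(y_t−ȳ)(y_{t+2}−ȳ) = 26.4400
Denominator Σ(y_t−ȳ)² = 113.6600
r_2 = 26.4400 / 113.6600 = 0.233

0.233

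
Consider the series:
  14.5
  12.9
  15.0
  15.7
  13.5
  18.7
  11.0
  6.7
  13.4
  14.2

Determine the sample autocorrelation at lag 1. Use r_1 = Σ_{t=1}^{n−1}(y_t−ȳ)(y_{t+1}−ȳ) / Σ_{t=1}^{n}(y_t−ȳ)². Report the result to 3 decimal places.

Mean ȳ = (14.5 + 12.9 + 15.0 + 15.7 + 13.5 + 18.7 + 11.0 + 6.7 + 13.4 + 14.2)/10 = 13.5600
Numerator Σ_{t=1}^{9}(y_t−ȳ)(y_{t+1}−ȳ) = 6.4724
Denominator Σ(y_t−ȳ)² = 88.4440
r_1 = 6.4724 / 88.4440 = 0.073

0.073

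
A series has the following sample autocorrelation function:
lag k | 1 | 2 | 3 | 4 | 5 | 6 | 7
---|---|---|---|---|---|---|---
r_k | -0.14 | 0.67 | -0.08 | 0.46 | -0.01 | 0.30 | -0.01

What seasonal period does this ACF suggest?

2

The largest autocorrelation is r_2 = 0.67, with weaker echoes at lags 4 (0.46) and 6 (0.30); the remaining lags stay at or below -0.01.
The dominant spike at lag 2 indicates a seasonal period of 2.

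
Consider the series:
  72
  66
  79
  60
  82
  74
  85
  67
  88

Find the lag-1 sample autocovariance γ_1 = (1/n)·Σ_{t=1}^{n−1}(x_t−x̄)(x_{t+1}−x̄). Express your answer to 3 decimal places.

-41.968

Mean x̄ = (72 + 66 + 79 + 60 + 82 + 74 + 85 + 67 + 88)/9 = 74.7778
Σ_{t=1}^{8}(x_t−x̄)(x_{t+1}−x̄) = -377.7160
γ_1 = -377.7160 / 9 = -41.968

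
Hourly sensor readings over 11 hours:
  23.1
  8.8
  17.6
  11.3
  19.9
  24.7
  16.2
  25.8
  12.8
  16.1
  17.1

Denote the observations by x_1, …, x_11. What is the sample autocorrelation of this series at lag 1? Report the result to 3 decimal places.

Mean x̄ = (23.1 + 8.8 + 17.6 + 11.3 + 19.9 + 24.7 + 16.2 + 25.8 + 12.8 + 16.1 + 17.1)/11 = 17.5818
Numerator Σ_{t=1}^{10}(x_t−x̄)(x_{t+1}−x̄) = -99.4849
Denominator Σ(x_t−x̄)² = 297.8164
r_1 = -99.4849 / 297.8164 = -0.334

-0.334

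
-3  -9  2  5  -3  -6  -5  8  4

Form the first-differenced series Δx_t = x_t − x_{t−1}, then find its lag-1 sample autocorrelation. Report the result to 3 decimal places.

-0.216

First differences Δx: -6, 11, 3, -8, -3, 1, 13, -4
Mean of differences = 0.8750
Numerator Σ(Δx_t−Δx̄)(Δx_{t+1}−Δx̄) = -90.6406
Denominator Σ(Δx_t−Δx̄)² = 418.8750
r_1(Δx) = -90.6406 / 418.8750 = -0.216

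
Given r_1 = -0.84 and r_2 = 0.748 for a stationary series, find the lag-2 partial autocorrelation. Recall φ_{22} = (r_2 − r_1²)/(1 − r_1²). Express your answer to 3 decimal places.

0.144

φ_{22} = (r_2 − r_1²) / (1 − r_1²)
r_1² = (-0.84)² = 0.7056
Numerator = 0.748 − 0.7056 = 0.0424; denominator = 1 − 0.7056 = 0.2944
φ_{22} = 0.0424 / 0.2944 = 0.144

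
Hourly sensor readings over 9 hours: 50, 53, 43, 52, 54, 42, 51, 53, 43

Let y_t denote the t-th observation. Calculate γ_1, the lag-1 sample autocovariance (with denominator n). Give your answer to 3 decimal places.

-9.778

Mean ȳ = (50 + 53 + 43 + 52 + 54 + 42 + 51 + 53 + 43)/9 = 49.0000
Σ_{t=1}^{8}(y_t−ȳ)(y_{t+1}−ȳ) = -88.0000
γ_1 = -88.0000 / 9 = -9.778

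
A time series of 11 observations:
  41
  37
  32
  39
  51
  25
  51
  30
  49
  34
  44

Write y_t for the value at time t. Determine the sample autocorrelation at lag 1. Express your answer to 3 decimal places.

-0.776

Mean ȳ = (41 + 37 + 32 + 39 + 51 + 25 + 51 + 30 + 49 + 34 + 44)/11 = 39.3636
Numerator Σ_{t=1}^{10}(y_t−ȳ)(y_{t+1}−ȳ) = -598.0413
Denominator Σ(y_t−ȳ)² = 770.5455
r_1 = -598.0413 / 770.5455 = -0.776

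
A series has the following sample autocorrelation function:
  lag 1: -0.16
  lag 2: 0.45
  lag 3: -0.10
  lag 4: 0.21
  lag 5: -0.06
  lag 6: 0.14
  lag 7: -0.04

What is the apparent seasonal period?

2

The largest autocorrelation is r_2 = 0.45, with a weaker echo at lag 4 (0.21); the remaining lags stay at or below 0.14.
The dominant spike at lag 2 indicates a seasonal period of 2.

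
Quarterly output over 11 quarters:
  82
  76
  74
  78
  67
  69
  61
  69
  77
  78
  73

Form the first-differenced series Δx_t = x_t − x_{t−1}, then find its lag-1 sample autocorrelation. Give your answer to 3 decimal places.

-0.189

First differences Δx: -6, -2, 4, -11, 2, -8, 8, 8, 1, -5
Mean of differences = -0.9000
Numerator Σ(Δx_t−Δx̄)(Δx_{t+1}−Δx̄) = -74.0100
Denominator Σ(Δx_t−Δx̄)² = 390.9000
r_1(Δx) = -74.0100 / 390.9000 = -0.189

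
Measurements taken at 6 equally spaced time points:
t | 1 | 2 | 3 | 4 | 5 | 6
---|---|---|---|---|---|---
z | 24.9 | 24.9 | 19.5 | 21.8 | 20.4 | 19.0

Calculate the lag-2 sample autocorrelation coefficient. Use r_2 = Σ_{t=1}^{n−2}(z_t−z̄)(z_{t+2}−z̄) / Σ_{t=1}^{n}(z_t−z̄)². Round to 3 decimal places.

Mean z̄ = (24.9 + 24.9 + 19.5 + 21.8 + 20.4 + 19.0)/6 = 21.7500
Deviations from mean: 3.1500, 3.1500, -2.2500, 0.0500, -1.3500, -2.7500
Numerator Σ_{t=1}^{4}(z_t−z̄)(z_{t+2}−z̄) = -4.0300
Denominator Σ(z_t−z̄)² = 34.2950
r_2 = -4.0300 / 34.2950 = -0.118

-0.118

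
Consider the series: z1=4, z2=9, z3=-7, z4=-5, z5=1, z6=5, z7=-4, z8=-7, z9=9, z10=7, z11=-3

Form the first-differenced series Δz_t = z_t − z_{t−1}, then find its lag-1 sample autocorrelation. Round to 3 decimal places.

First differences Δz: 5, -16, 2, 6, 4, -9, -3, 16, -2, -10
Mean of differences = -0.7000
Numerator Σ(Δz_t−Δz̄)(Δz_{t+1}−Δz̄) = -146.8900
Denominator Σ(Δz_t−Δz̄)² = 782.1000
r_1(Δz) = -146.8900 / 782.1000 = -0.188

-0.188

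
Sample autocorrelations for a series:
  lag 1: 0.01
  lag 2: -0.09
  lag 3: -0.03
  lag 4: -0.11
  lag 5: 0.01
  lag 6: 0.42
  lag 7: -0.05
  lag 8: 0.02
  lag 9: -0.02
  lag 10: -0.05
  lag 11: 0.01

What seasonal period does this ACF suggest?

6

The largest autocorrelation is r_6 = 0.42; the remaining lags stay at or below 0.02.
The dominant spike at lag 6 indicates a seasonal period of 6.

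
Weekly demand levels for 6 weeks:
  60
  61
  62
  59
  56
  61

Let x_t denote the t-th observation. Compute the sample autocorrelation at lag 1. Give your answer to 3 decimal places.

Mean x̄ = (60 + 61 + 62 + 59 + 56 + 61)/6 = 59.8333
Σ(x_t−x̄)(x_{t+1}−x̄) = (0.1944) + (2.5278) + (-1.8056) + (3.1944) + (-4.4722) = -0.3611
Denominator Σ(x_t−x̄)² = 22.8333
r_1 = -0.3611 / 22.8333 = -0.016

-0.016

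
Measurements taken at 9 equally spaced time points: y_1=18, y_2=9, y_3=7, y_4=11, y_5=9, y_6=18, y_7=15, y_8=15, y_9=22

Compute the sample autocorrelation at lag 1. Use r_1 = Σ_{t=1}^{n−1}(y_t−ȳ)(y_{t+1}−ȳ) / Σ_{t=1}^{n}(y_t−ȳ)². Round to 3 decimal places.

0.199

Mean ȳ = (18 + 9 + 7 + 11 + 9 + 18 + 15 + 15 + 22)/9 = 13.7778
Numerator Σ_{t=1}^{8}(y_t−ȳ)(y_{t+1}−ȳ) = 40.8395
Denominator Σ(y_t−ȳ)² = 205.5556
r_1 = 40.8395 / 205.5556 = 0.199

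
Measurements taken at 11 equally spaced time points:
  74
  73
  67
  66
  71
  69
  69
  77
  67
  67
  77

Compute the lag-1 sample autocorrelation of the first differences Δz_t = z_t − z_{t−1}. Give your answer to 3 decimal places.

-0.246

First differences Δz: -1, -6, -1, 5, -2, 0, 8, -10, 0, 10
Mean of differences = 0.3000
Numerator Σ(Δz_t−Δz̄)(Δz_{t+1}−Δz̄) = -81.2900
Denominator Σ(Δz_t−Δz̄)² = 330.1000
r_1(Δz) = -81.2900 / 330.1000 = -0.246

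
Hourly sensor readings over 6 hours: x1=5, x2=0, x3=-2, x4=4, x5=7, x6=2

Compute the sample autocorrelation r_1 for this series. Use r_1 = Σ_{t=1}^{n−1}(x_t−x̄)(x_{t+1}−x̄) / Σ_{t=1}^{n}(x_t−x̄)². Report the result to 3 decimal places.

Mean x̄ = (5 + 0 − 2 + 4 + 7 + 2)/6 = 2.6667
Numerator Σ_{t=1}^{5}(x_t−x̄)(x_{t+1}−x̄) = 2.8889
Denominator Σ(x_t−x̄)² = 55.3333
r_1 = 2.8889 / 55.3333 = 0.052

0.052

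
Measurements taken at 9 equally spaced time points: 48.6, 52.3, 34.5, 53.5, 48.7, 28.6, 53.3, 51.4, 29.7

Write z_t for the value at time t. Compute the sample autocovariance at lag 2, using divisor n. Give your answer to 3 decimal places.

Mean z̄ = (48.6 + 52.3 + 34.5 + 53.5 + 48.7 + 28.6 + 53.3 + 51.4 + 29.7)/9 = 44.5111
Σ_{t=1}^{7}(z_t−z̄)(z_{t+2}−z̄) = -358.8469
γ_2 = -358.8469 / 9 = -39.872

-39.872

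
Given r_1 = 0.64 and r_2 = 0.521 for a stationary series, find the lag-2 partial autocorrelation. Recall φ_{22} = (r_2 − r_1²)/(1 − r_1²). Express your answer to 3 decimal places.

0.189

φ_{22} = (r_2 − r_1²) / (1 − r_1²)
r_1² = (0.64)² = 0.4096
Numerator = 0.521 − 0.4096 = 0.1114; denominator = 1 − 0.4096 = 0.5904
φ_{22} = 0.1114 / 0.5904 = 0.189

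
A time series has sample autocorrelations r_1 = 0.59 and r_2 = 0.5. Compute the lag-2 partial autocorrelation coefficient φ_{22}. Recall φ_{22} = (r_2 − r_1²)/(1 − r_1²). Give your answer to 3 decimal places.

φ_{22} = (r_2 − r_1²) / (1 − r_1²)
r_1² = (0.59)² = 0.3481
Numerator = 0.5 − 0.3481 = 0.1519; denominator = 1 − 0.3481 = 0.6519
φ_{22} = 0.1519 / 0.6519 = 0.233

0.233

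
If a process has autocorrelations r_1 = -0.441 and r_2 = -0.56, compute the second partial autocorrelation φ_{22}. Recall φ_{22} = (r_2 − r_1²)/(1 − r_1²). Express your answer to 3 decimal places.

φ_{22} = (r_2 − r_1²) / (1 − r_1²)
r_1² = (-0.441)² = 0.194481
Numerator = -0.56 − 0.1945 = -0.7545; denominator = 1 − 0.1945 = 0.8055
φ_{22} = -0.7545 / 0.8055 = -0.937

-0.937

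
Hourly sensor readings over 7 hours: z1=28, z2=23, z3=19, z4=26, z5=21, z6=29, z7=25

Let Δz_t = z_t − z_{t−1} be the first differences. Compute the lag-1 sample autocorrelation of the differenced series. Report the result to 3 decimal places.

First differences Δz: -5, -4, 7, -5, 8, -4
Mean of differences = -0.5000
Numerator Σ(Δz_t−Δz̄)(Δz_{t+1}−Δz̄) = -112.2500
Denominator Σ(Δz_t−Δz̄)² = 193.5000
r_1(Δz) = -112.2500 / 193.5000 = -0.580

-0.580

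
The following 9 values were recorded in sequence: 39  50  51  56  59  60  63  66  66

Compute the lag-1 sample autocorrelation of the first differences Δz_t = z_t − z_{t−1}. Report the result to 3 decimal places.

-0.231

First differences Δz: 11, 1, 5, 3, 1, 3, 3, 0
Mean of differences = 3.3750
Numerator Σ(Δz_t−Δz̄)(Δz_{t+1}−Δz̄) = -19.3906
Denominator Σ(Δz_t−Δz̄)² = 83.8750
r_1(Δz) = -19.3906 / 83.8750 = -0.231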